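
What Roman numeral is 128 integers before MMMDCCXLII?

MMMDCCXLII = 3742
3742 - 128 = 3614

MMMDCXIV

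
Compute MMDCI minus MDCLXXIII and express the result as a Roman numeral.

MMDCI = 2601
MDCLXXIII = 1673
2601 - 1673 = 928

CMXXVIII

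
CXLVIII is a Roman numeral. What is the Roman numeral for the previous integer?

CXLVIII = 148; previous is 147

CXLVII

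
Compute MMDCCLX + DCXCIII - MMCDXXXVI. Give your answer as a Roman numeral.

MMDCCLX = 2760, DCXCIII = 693, MMCDXXXVI = 2436
2760 + 693 = 3453
3453 - 2436 = 1017

MXVII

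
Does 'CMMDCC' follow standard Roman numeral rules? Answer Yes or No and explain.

'CMMDCC': C (position 1) comes before the larger symbol M (position 3) without being directly in front of it as a subtractive pair; apart from IV, IX, XL, XC, CD and CM, symbols must go from largest to smallest

No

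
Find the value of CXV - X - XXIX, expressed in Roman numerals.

CXV = 115, X = 10, XXIX = 29
115 - 10 = 105
105 - 29 = 76

LXXVI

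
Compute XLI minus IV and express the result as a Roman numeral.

XLI = 41
IV = 4
41 - 4 = 37

XXXVII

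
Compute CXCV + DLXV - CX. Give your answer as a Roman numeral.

CXCV = 195, DLXV = 565, CX = 110
195 + 565 = 760
760 - 110 = 650

DCL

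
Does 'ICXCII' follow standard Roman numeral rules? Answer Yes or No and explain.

'ICXCII': Invalid subtractive combination: IC

No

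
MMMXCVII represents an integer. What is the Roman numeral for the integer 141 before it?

MMMXCVII = 3097
3097 - 141 = 2956

MMCMLVI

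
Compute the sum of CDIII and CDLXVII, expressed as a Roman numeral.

CDIII = 403
CDLXVII = 467
403 + 467 = 870

DCCCLXX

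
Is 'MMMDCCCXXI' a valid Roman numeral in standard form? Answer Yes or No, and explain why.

'MMMDCCCXXI': Check the rules: uses only the symbols I, V, X, L, C, D, M; no symbol is repeated more than three times in a row; V, L and D each appear at most once; no smaller symbol precedes a larger one (values never increase from left to right). Value: M (1000) + M (1000) + M (1000) + D (500) + C (100) + C (100) + C (100) + X (10) + X (10) + I (1) = 3821. So it is a valid standard Roman numeral.

Yes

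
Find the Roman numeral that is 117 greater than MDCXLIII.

MDCXLIII = 1643
1643 + 117 = 1760

MDCCLX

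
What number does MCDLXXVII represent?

MCDLXXVII: M=1000, CD=400, L=50, X=10, X=10, V=5, I=1, I=1
1000 + 400 + 50 + 10 + 10 + 5 + 1 + 1 = 1477

1477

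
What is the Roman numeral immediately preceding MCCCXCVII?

MCCCXCVII = 1397; previous is 1396

MCCCXCVI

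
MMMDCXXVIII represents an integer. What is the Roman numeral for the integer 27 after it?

MMMDCXXVIII = 3628
3628 + 27 = 3655

MMMDCLV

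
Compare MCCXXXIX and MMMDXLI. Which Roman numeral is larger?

MCCXXXIX = 1239
MMMDXLI = 3541
3541 is larger

MMMDXLI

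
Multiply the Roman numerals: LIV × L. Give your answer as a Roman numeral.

LIV = 54
L = 50
54 × 50 = 2700

MMDCC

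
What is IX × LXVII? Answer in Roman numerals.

IX = 9
LXVII = 67
9 × 67 = 603

DCIII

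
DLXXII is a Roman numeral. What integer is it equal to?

DLXXII: D=500, L=50, X=10, X=10, I=1, I=1
500 + 50 + 10 + 10 + 1 + 1 = 572

572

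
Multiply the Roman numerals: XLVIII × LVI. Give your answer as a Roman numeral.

XLVIII = 48
LVI = 56
48 × 56 = 2688

MMDCLXXXVIII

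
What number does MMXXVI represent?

MMXXVI: M=1000, M=1000, X=10, X=10, V=5, I=1
1000 + 1000 + 10 + 10 + 5 + 1 = 2026

2026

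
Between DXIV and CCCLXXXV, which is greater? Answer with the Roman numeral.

DXIV = 514
CCCLXXXV = 385
514 is larger

DXIV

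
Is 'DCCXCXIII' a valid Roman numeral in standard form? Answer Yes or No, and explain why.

'DCCXCXIII': X cannot come right after the subtractive pair XC: once X is subtracted in XC, the next symbol must be smaller than X

No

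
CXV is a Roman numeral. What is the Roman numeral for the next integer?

CXV = 115; next is 116

CXVI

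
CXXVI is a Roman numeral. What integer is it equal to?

CXXVI: C=100, X=10, X=10, V=5, I=1
100 + 10 + 10 + 5 + 1 = 126

126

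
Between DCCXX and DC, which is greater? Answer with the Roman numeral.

DCCXX = 720
DC = 600
720 is larger

DCCXX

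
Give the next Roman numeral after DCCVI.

DCCVI = 706; next is 707

DCCVII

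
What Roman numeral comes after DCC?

DCC = 700, so the next integer is 700 + 1 = 701

DCCI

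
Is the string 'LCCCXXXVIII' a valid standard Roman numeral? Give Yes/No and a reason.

'LCCCXXXVIII': Invalid subtractive combination: LC

No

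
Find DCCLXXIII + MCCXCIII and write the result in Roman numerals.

DCCLXXIII = 773
MCCXCIII = 1293
773 + 1293 = 2066

MMLXVI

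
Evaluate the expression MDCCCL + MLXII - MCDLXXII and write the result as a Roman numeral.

MDCCCL = 1850, MLXII = 1062, MCDLXXII = 1472
1850 + 1062 = 2912
2912 - 1472 = 1440

MCDXL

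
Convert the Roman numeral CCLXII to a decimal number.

CCLXII: C=100, C=100, L=50, X=10, I=1, I=1
100 + 100 + 50 + 10 + 1 + 1 = 262

262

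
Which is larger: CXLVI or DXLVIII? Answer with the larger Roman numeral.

CXLVI = 146
DXLVIII = 548
548 is larger

DXLVIII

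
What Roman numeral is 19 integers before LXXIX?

LXXIX = 79
79 - 19 = 60

LX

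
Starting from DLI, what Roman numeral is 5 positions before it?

DLI = 551
551 - 5 = 546

DXLVI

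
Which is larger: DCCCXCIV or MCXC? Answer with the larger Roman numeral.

DCCCXCIV = 894
MCXC = 1190
1190 is larger

MCXC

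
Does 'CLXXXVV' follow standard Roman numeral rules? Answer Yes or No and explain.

'CLXXXVV': V should not appear more than once

No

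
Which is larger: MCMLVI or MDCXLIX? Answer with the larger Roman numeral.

MCMLVI = 1956
MDCXLIX = 1649
1956 is larger

MCMLVI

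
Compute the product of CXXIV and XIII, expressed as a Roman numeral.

CXXIV = 124
XIII = 13
124 × 13 = 1612

MDCXII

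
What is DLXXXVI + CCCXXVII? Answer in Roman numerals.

DLXXXVI = 586
CCCXXVII = 327
586 + 327 = 913

CMXIII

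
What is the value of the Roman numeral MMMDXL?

MMMDXL: M=1000, M=1000, M=1000, D=500, XL=40
1000 + 1000 + 1000 + 500 + 40 = 3540

3540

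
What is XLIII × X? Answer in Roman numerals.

XLIII = 43
X = 10
43 × 10 = 430

CDXXX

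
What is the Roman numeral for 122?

Convert 122 to Roman numerals:
  122 contains 1×100 (C)
  22 contains 2×10 (XX)
  2 contains 2×1 (II)

CXXII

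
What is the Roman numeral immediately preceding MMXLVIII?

MMXLVIII = 2048; previous is 2047

MMXLVII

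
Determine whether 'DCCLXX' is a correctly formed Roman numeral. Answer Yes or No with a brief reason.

'DCCLXX': Check the rules: uses only the symbols I, V, X, L, C, D, M; no symbol is repeated more than three times in a row; V, L and D each appear at most once; no smaller symbol precedes a larger one (values never increase from left to right). Value: D (500) + C (100) + C (100) + L (50) + X (10) + X (10) = 770. So it is a valid standard Roman numeral.

Yes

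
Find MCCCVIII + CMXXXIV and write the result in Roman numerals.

MCCCVIII = 1308
CMXXXIV = 934
1308 + 934 = 2242

MMCCXLII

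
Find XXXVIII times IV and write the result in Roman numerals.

XXXVIII = 38
IV = 4
38 × 4 = 152

CLII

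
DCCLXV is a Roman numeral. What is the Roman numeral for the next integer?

DCCLXV = 765, so the next integer is 765 + 1 = 766

DCCLXVI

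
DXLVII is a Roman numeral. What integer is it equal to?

DXLVII: D=500, XL=40, V=5, I=1, I=1
500 + 40 + 5 + 1 + 1 = 547

547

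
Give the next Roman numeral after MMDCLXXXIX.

MMDCLXXXIX = 2689, so the next integer is 2689 + 1 = 2690

MMDCXC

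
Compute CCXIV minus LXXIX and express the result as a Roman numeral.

CCXIV = 214
LXXIX = 79
214 - 79 = 135

CXXXV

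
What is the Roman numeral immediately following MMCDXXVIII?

MMCDXXVIII = 2428; next is 2429

MMCDXXIX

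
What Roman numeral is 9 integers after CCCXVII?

CCCXVII = 317
317 + 9 = 326

CCCXXVI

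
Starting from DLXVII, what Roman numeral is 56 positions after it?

DLXVII = 567
567 + 56 = 623

DCXXIII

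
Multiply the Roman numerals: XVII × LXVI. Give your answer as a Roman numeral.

XVII = 17
LXVI = 66
17 × 66 = 1122

MCXXII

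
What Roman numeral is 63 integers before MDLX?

MDLX = 1560
1560 - 63 = 1497

MCDXCVII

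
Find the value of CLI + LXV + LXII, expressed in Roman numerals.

CLI = 151, LXV = 65, LXII = 62
151 + 65 = 216
216 + 62 = 278

CCLXXVIII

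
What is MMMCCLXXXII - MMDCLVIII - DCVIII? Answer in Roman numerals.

MMMCCLXXXII = 3282, MMDCLVIII = 2658, DCVIII = 608
3282 - 2658 = 624
624 - 608 = 16

XVI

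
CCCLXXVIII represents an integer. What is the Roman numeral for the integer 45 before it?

CCCLXXVIII = 378
378 - 45 = 333

CCCXXXIII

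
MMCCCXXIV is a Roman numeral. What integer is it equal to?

MMCCCXXIV: M=1000, M=1000, C=100, C=100, C=100, X=10, X=10, IV=4
1000 + 1000 + 100 + 100 + 100 + 10 + 10 + 4 = 2324

2324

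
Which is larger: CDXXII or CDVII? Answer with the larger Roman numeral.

CDXXII = 422
CDVII = 407
422 is larger

CDXXII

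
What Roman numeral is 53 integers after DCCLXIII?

DCCLXIII = 763
763 + 53 = 816

DCCCXVI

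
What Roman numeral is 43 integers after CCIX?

CCIX = 209
209 + 43 = 252

CCLII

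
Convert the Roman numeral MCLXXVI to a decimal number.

MCLXXVI: M=1000, C=100, L=50, X=10, X=10, V=5, I=1
1000 + 100 + 50 + 10 + 10 + 5 + 1 = 1176

1176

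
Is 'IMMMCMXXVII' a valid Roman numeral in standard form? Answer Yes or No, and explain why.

'IMMMCMXXVII': Invalid subtractive combination: IM

No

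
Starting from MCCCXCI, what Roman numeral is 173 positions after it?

MCCCXCI = 1391
1391 + 173 = 1564

MDLXIV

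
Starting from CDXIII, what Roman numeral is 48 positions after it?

CDXIII = 413
413 + 48 = 461

CDLXI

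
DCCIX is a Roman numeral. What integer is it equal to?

DCCIX: D=500, C=100, C=100, IX=9
500 + 100 + 100 + 9 = 709

709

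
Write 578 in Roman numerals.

Convert 578 to Roman numerals:
  578 contains 1×500 (D)
  78 contains 1×50 (L)
  28 contains 2×10 (XX)
  8 contains 1×5 (V)
  3 contains 3×1 (III)

DLXXVIII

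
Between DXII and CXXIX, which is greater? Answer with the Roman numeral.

DXII = 512
CXXIX = 129
512 is larger

DXII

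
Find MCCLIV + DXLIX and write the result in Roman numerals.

MCCLIV = 1254
DXLIX = 549
1254 + 549 = 1803

MDCCCIII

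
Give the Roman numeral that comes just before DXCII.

DXCII = 592, so the previous integer is 592 - 1 = 591

DXCI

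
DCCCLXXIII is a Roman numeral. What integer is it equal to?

DCCCLXXIII: D=500, C=100, C=100, C=100, L=50, X=10, X=10, I=1, I=1, I=1
500 + 100 + 100 + 100 + 50 + 10 + 10 + 1 + 1 + 1 = 873

873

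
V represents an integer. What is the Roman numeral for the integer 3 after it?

V = 5
5 + 3 = 8

VIII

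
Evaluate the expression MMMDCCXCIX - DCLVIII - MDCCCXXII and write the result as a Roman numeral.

MMMDCCXCIX = 3799, DCLVIII = 658, MDCCCXXII = 1822
3799 - 658 = 3141
3141 - 1822 = 1319

MCCCXIX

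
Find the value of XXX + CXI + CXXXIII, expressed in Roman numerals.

XXX = 30, CXI = 111, CXXXIII = 133
30 + 111 = 141
141 + 133 = 274

CCLXXIV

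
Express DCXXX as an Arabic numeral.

DCXXX: D=500, C=100, X=10, X=10, X=10
500 + 100 + 10 + 10 + 10 = 630

630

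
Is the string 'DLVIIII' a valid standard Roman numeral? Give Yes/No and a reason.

'DLVIIII': More than 3 consecutive I's

No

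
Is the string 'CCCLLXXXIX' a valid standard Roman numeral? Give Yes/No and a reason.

'CCCLLXXXIX': L should not appear more than once

No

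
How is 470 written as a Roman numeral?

Convert 470 to Roman numerals:
  470 contains 1×400 (CD)
  70 contains 1×50 (L)
  20 contains 2×10 (XX)

CDLXX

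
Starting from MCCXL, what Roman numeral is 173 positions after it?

MCCXL = 1240
1240 + 173 = 1413

MCDXIII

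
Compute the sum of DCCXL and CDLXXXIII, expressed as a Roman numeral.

DCCXL = 740
CDLXXXIII = 483
740 + 483 = 1223

MCCXXIII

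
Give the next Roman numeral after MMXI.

MMXI = 2011, so the next integer is 2011 + 1 = 2012

MMXII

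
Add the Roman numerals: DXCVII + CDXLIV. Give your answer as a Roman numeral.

DXCVII = 597
CDXLIV = 444
597 + 444 = 1041

MXLI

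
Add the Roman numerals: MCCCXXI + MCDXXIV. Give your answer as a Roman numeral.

MCCCXXI = 1321
MCDXXIV = 1424
1321 + 1424 = 2745

MMDCCXLV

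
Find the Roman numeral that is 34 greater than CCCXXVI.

CCCXXVI = 326
326 + 34 = 360

CCCLX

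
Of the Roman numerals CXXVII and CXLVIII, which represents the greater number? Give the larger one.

CXXVII = 127
CXLVIII = 148
148 is larger

CXLVIII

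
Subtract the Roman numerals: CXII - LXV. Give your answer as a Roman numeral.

CXII = 112
LXV = 65
112 - 65 = 47

XLVII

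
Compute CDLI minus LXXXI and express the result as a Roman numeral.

CDLI = 451
LXXXI = 81
451 - 81 = 370

CCCLXX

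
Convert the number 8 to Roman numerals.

Convert 8 to Roman numerals:
  8 contains 1×5 (V)
  3 contains 3×1 (III)

VIII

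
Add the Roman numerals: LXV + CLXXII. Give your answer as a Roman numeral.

LXV = 65
CLXXII = 172
65 + 172 = 237

CCXXXVII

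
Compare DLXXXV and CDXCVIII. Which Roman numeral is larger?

DLXXXV = 585
CDXCVIII = 498
585 is larger

DLXXXV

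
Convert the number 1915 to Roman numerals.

Convert 1915 to Roman numerals:
  1915 contains 1×1000 (M)
  915 contains 1×900 (CM)
  15 contains 1×10 (X)
  5 contains 1×5 (V)

MCMXV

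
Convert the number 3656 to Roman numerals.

Convert 3656 to Roman numerals:
  3656 contains 3×1000 (MMM)
  656 contains 1×500 (D)
  156 contains 1×100 (C)
  56 contains 1×50 (L)
  6 contains 1×5 (V)
  1 contains 1×1 (I)

MMMDCLVI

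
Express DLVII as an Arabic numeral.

DLVII: D=500, L=50, V=5, I=1, I=1
500 + 50 + 5 + 1 + 1 = 557

557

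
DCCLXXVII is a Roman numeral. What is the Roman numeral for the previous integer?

DCCLXXVII = 777, so the previous integer is 777 - 1 = 776

DCCLXXVI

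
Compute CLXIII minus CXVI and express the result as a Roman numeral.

CLXIII = 163
CXVI = 116
163 - 116 = 47

XLVII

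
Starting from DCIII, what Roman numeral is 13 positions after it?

DCIII = 603
603 + 13 = 616

DCXVI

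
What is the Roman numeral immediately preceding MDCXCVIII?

MDCXCVIII = 1698; previous is 1697

MDCXCVII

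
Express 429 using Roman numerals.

Convert 429 to Roman numerals:
  429 contains 1×400 (CD)
  29 contains 2×10 (XX)
  9 contains 1×9 (IX)

CDXXIX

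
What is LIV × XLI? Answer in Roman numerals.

LIV = 54
XLI = 41
54 × 41 = 2214

MMCCXIV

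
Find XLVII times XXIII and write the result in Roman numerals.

XLVII = 47
XXIII = 23
47 × 23 = 1081

MLXXXI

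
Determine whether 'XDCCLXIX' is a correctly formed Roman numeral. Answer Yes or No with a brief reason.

'XDCCLXIX': Invalid subtractive combination: XD

No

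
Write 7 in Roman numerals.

Convert 7 to Roman numerals:
  7 contains 1×5 (V)
  2 contains 2×1 (II)

VII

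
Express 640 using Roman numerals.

Convert 640 to Roman numerals:
  640 contains 1×500 (D)
  140 contains 1×100 (C)
  40 contains 1×40 (XL)

DCXL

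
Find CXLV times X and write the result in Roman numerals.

CXLV = 145
X = 10
145 × 10 = 1450

MCDL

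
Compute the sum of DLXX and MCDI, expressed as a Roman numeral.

DLXX = 570
MCDI = 1401
570 + 1401 = 1971

MCMLXXI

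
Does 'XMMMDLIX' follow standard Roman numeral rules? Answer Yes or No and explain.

'XMMMDLIX': Invalid subtractive combination: XM

No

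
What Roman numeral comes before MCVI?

MCVI = 1106; previous is 1105

MCV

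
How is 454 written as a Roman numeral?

Convert 454 to Roman numerals:
  454 contains 1×400 (CD)
  54 contains 1×50 (L)
  4 contains 1×4 (IV)

CDLIV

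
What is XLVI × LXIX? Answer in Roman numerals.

XLVI = 46
LXIX = 69
46 × 69 = 3174

MMMCLXXIV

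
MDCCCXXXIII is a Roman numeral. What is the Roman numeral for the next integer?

MDCCCXXXIII = 1833, so the next integer is 1833 + 1 = 1834

MDCCCXXXIV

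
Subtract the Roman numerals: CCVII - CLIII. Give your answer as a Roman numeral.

CCVII = 207
CLIII = 153
207 - 153 = 54

LIV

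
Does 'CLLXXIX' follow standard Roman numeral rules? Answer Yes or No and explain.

'CLLXXIX': L should not appear more than once

No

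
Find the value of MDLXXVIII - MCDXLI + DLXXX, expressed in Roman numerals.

MDLXXVIII = 1578, MCDXLI = 1441, DLXXX = 580
1578 - 1441 = 137
137 + 580 = 717

DCCXVII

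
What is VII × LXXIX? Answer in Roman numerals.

VII = 7
LXXIX = 79
7 × 79 = 553

DLIII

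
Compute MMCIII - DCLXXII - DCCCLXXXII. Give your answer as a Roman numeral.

MMCIII = 2103, DCLXXII = 672, DCCCLXXXII = 882
2103 - 672 = 1431
1431 - 882 = 549

DXLIX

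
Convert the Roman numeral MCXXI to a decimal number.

MCXXI: M=1000, C=100, X=10, X=10, I=1
1000 + 100 + 10 + 10 + 1 = 1121

1121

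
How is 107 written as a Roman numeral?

Convert 107 to Roman numerals:
  107 contains 1×100 (C)
  7 contains 1×5 (V)
  2 contains 2×1 (II)

CVII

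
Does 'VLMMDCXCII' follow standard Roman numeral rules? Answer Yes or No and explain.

'VLMMDCXCII': Invalid subtractive combination: VL

No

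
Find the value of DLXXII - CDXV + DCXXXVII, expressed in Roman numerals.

DLXXII = 572, CDXV = 415, DCXXXVII = 637
572 - 415 = 157
157 + 637 = 794

DCCXCIV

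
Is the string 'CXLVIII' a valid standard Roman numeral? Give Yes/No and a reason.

'CXLVIII': Check the rules: uses only the symbols I, V, X, L, C, D, M; no symbol is repeated more than three times in a row; V, L and D each appear at most once; the only place a smaller symbol precedes a larger one is the allowed subtractive pair XL, the symbol right after such a pair (if any) is smaller than the pair's first symbol, and otherwise the values never increase from left to right. Value: C (100) + XL (40) + V (5) + I (1) + I (1) + I (1) = 148. So it is a valid standard Roman numeral.

Yes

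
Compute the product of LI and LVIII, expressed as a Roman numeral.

LI = 51
LVIII = 58
51 × 58 = 2958

MMCMLVIII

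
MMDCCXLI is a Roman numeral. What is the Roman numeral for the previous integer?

MMDCCXLI = 2741, so the previous integer is 2741 - 1 = 2740

MMDCCXL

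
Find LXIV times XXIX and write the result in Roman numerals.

LXIV = 64
XXIX = 29
64 × 29 = 1856

MDCCCLVI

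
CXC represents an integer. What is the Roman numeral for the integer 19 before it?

CXC = 190
190 - 19 = 171

CLXXI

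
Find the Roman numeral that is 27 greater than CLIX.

CLIX = 159
159 + 27 = 186

CLXXXVI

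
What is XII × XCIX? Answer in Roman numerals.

XII = 12
XCIX = 99
12 × 99 = 1188

MCLXXXVIII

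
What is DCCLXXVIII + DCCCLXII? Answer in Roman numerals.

DCCLXXVIII = 778
DCCCLXII = 862
778 + 862 = 1640

MDCXL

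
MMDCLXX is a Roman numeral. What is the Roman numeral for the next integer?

MMDCLXX = 2670; next is 2671

MMDCLXXI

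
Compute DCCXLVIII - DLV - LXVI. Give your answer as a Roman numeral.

DCCXLVIII = 748, DLV = 555, LXVI = 66
748 - 555 = 193
193 - 66 = 127

CXXVII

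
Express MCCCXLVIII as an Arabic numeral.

MCCCXLVIII: M=1000, C=100, C=100, C=100, XL=40, V=5, I=1, I=1, I=1
1000 + 100 + 100 + 100 + 40 + 5 + 1 + 1 + 1 = 1348

1348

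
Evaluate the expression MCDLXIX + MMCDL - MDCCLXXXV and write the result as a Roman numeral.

MCDLXIX = 1469, MMCDL = 2450, MDCCLXXXV = 1785
1469 + 2450 = 3919
3919 - 1785 = 2134

MMCXXXIV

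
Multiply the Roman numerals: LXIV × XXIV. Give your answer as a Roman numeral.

LXIV = 64
XXIV = 24
64 × 24 = 1536

MDXXXVI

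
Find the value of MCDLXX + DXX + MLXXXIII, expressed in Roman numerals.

MCDLXX = 1470, DXX = 520, MLXXXIII = 1083
1470 + 520 = 1990
1990 + 1083 = 3073

MMMLXXIII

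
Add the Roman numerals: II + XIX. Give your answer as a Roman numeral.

II = 2
XIX = 19
2 + 19 = 21

XXI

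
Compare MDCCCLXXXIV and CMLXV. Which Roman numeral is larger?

MDCCCLXXXIV = 1884
CMLXV = 965
1884 is larger

MDCCCLXXXIV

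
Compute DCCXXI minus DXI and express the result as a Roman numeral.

DCCXXI = 721
DXI = 511
721 - 511 = 210

CCX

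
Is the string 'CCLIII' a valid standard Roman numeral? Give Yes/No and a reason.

'CCLIII': Check the rules: uses only the symbols I, V, X, L, C, D, M; no symbol is repeated more than three times in a row; V, L and D each appear at most once; no smaller symbol precedes a larger one (values never increase from left to right). Value: C (100) + C (100) + L (50) + I (1) + I (1) + I (1) = 253. So it is a valid standard Roman numeral.

Yes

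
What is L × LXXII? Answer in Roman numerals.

L = 50
LXXII = 72
50 × 72 = 3600

MMMDC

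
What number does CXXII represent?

CXXII: C=100, X=10, X=10, I=1, I=1
100 + 10 + 10 + 1 + 1 = 122

122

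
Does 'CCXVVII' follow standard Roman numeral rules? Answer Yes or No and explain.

'CCXVVII': V should not appear more than once

No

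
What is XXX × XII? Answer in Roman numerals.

XXX = 30
XII = 12
30 × 12 = 360

CCCLX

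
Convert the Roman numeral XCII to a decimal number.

XCII: XC=90, I=1, I=1
90 + 1 + 1 = 92

92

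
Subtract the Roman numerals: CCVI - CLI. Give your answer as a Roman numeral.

CCVI = 206
CLI = 151
206 - 151 = 55

LV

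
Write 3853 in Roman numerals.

Convert 3853 to Roman numerals:
  3853 contains 3×1000 (MMM)
  853 contains 1×500 (D)
  353 contains 3×100 (CCC)
  53 contains 1×50 (L)
  3 contains 3×1 (III)

MMMDCCCLIII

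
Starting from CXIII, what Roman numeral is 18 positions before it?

CXIII = 113
113 - 18 = 95

XCV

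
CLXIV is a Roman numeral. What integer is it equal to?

CLXIV: C=100, L=50, X=10, IV=4
100 + 50 + 10 + 4 = 164

164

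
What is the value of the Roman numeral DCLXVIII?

DCLXVIII: D=500, C=100, L=50, X=10, V=5, I=1, I=1, I=1
500 + 100 + 50 + 10 + 5 + 1 + 1 + 1 = 668

668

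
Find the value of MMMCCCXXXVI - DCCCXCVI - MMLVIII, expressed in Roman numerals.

MMMCCCXXXVI = 3336, DCCCXCVI = 896, MMLVIII = 2058
3336 - 896 = 2440
2440 - 2058 = 382

CCCLXXXII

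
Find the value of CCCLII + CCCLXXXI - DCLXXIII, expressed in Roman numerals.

CCCLII = 352, CCCLXXXI = 381, DCLXXIII = 673
352 + 381 = 733
733 - 673 = 60

LX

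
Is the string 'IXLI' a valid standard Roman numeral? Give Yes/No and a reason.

'IXLI': I (position 1) comes before the larger symbol L (position 3) without being directly in front of it as a subtractive pair; apart from IV, IX, XL, XC, CD and CM, symbols must go from largest to smallest

No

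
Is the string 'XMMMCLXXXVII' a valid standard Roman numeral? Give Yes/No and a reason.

'XMMMCLXXXVII': Invalid subtractive combination: XM

No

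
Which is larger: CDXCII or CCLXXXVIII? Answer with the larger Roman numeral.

CDXCII = 492
CCLXXXVIII = 288
492 is larger

CDXCII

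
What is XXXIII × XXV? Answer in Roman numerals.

XXXIII = 33
XXV = 25
33 × 25 = 825

DCCCXXV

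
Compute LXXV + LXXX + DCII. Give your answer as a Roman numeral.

LXXV = 75, LXXX = 80, DCII = 602
75 + 80 = 155
155 + 602 = 757

DCCLVII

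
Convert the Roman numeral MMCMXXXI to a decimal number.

MMCMXXXI: M=1000, M=1000, CM=900, X=10, X=10, X=10, I=1
1000 + 1000 + 900 + 10 + 10 + 10 + 1 = 2931

2931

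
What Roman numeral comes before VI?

VI = 6; previous is 5

V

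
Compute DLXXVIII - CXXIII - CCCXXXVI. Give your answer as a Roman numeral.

DLXXVIII = 578, CXXIII = 123, CCCXXXVI = 336
578 - 123 = 455
455 - 336 = 119

CXIX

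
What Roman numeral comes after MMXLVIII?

MMXLVIII = 2048, so the next integer is 2048 + 1 = 2049

MMXLIX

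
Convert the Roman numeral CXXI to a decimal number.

CXXI: C=100, X=10, X=10, I=1
100 + 10 + 10 + 1 = 121

121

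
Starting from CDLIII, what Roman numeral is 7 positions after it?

CDLIII = 453
453 + 7 = 460

CDLX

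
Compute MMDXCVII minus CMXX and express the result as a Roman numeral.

MMDXCVII = 2597
CMXX = 920
2597 - 920 = 1677

MDCLXXVII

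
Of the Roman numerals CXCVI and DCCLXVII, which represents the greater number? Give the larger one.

CXCVI = 196
DCCLXVII = 767
767 is larger

DCCLXVII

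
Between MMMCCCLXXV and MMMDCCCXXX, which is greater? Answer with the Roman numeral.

MMMCCCLXXV = 3375
MMMDCCCXXX = 3830
3830 is larger

MMMDCCCXXX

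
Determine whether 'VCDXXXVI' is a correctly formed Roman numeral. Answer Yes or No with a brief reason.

'VCDXXXVI': V should not appear more than once

No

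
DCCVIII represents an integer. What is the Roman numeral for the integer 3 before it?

DCCVIII = 708
708 - 3 = 705

DCCV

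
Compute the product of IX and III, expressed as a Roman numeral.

IX = 9
III = 3
9 × 3 = 27

XXVII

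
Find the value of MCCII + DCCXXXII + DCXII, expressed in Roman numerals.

MCCII = 1202, DCCXXXII = 732, DCXII = 612
1202 + 732 = 1934
1934 + 612 = 2546

MMDXLVI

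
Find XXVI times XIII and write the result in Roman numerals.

XXVI = 26
XIII = 13
26 × 13 = 338

CCCXXXVIII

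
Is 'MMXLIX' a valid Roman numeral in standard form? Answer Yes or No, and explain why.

'MMXLIX': Check the rules: uses only the symbols I, V, X, L, C, D, M; no symbol is repeated more than three times in a row; V, L and D each appear at most once; the only places a smaller symbol precedes a larger one are the allowed subtractive pairs XL, IX, the symbol right after such a pair (if any) is smaller than the pair's first symbol, and otherwise the values never increase from left to right. Value: M (1000) + M (1000) + XL (40) + IX (9) = 2049. So it is a valid standard Roman numeral.

Yes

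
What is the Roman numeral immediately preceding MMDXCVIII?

MMDXCVIII = 2598; previous is 2597

MMDXCVII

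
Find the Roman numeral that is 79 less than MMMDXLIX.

MMMDXLIX = 3549
3549 - 79 = 3470

MMMCDLXX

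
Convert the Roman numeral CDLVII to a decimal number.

CDLVII: CD=400, L=50, V=5, I=1, I=1
400 + 50 + 5 + 1 + 1 = 457

457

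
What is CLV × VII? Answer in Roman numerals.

CLV = 155
VII = 7
155 × 7 = 1085

MLXXXV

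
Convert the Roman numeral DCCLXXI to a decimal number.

DCCLXXI: D=500, C=100, C=100, L=50, X=10, X=10, I=1
500 + 100 + 100 + 50 + 10 + 10 + 1 = 771

771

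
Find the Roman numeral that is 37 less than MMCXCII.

MMCXCII = 2192
2192 - 37 = 2155

MMCLV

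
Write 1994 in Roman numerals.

Convert 1994 to Roman numerals:
  1994 contains 1×1000 (M)
  994 contains 1×900 (CM)
  94 contains 1×90 (XC)
  4 contains 1×4 (IV)

MCMXCIV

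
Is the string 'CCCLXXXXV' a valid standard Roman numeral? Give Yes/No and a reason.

'CCCLXXXXV': More than 3 consecutive X's

No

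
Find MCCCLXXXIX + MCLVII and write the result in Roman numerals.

MCCCLXXXIX = 1389
MCLVII = 1157
1389 + 1157 = 2546

MMDXLVI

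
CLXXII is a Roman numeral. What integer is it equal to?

CLXXII: C=100, L=50, X=10, X=10, I=1, I=1
100 + 50 + 10 + 10 + 1 + 1 = 172

172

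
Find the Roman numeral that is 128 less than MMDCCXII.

MMDCCXII = 2712
2712 - 128 = 2584

MMDLXXXIV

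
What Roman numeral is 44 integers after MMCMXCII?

MMCMXCII = 2992
2992 + 44 = 3036

MMMXXXVI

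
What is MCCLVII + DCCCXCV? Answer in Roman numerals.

MCCLVII = 1257
DCCCXCV = 895
1257 + 895 = 2152

MMCLII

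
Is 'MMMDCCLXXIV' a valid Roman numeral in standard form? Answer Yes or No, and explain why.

'MMMDCCLXXIV': Check the rules: uses only the symbols I, V, X, L, C, D, M; no symbol is repeated more than three times in a row; V, L and D each appear at most once; the only place a smaller symbol precedes a larger one is the allowed subtractive pair IV, the symbol right after such a pair (if any) is smaller than the pair's first symbol, and otherwise the values never increase from left to right. Value: M (1000) + M (1000) + M (1000) + D (500) + C (100) + C (100) + L (50) + X (10) + X (10) + IV (4) = 3774. So it is a valid standard Roman numeral.

Yes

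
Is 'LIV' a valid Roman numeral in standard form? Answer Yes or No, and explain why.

'LIV': Check the rules: uses only the symbols I, V, X, L, C, D, M; no symbol is repeated more than three times in a row; V, L and D each appear at most once; the only place a smaller symbol precedes a larger one is the allowed subtractive pair IV, the symbol right after such a pair (if any) is smaller than the pair's first symbol, and otherwise the values never increase from left to right. Value: L (50) + IV (4) = 54. So it is a valid standard Roman numeral.

Yes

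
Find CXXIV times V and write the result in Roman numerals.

CXXIV = 124
V = 5
124 × 5 = 620

DCXX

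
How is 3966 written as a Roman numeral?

Convert 3966 to Roman numerals:
  3966 contains 3×1000 (MMM)
  966 contains 1×900 (CM)
  66 contains 1×50 (L)
  16 contains 1×10 (X)
  6 contains 1×5 (V)
  1 contains 1×1 (I)

MMMCMLXVI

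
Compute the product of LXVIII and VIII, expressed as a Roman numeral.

LXVIII = 68
VIII = 8
68 × 8 = 544

DXLIV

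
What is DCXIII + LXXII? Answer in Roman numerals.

DCXIII = 613
LXXII = 72
613 + 72 = 685

DCLXXXV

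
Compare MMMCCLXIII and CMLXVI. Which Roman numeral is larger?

MMMCCLXIII = 3263
CMLXVI = 966
3263 is larger

MMMCCLXIII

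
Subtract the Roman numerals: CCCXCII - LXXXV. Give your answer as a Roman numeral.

CCCXCII = 392
LXXXV = 85
392 - 85 = 307

CCCVII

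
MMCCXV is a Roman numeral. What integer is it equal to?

MMCCXV: M=1000, M=1000, C=100, C=100, X=10, V=5
1000 + 1000 + 100 + 100 + 10 + 5 = 2215

2215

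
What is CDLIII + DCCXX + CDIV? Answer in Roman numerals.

CDLIII = 453, DCCXX = 720, CDIV = 404
453 + 720 = 1173
1173 + 404 = 1577

MDLXXVII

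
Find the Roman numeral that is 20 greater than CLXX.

CLXX = 170
170 + 20 = 190

CXC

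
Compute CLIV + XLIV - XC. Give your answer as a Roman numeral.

CLIV = 154, XLIV = 44, XC = 90
154 + 44 = 198
198 - 90 = 108

CVIII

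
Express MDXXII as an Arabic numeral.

MDXXII: M=1000, D=500, X=10, X=10, I=1, I=1
1000 + 500 + 10 + 10 + 1 + 1 = 1522

1522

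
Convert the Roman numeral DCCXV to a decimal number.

DCCXV: D=500, C=100, C=100, X=10, V=5
500 + 100 + 100 + 10 + 5 = 715

715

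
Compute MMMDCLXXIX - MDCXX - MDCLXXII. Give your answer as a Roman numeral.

MMMDCLXXIX = 3679, MDCXX = 1620, MDCLXXII = 1672
3679 - 1620 = 2059
2059 - 1672 = 387

CCCLXXXVII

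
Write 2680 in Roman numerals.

Convert 2680 to Roman numerals:
  2680 contains 2×1000 (MM)
  680 contains 1×500 (D)
  180 contains 1×100 (C)
  80 contains 1×50 (L)
  30 contains 3×10 (XXX)

MMDCLXXX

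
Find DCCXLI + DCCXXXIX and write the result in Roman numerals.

DCCXLI = 741
DCCXXXIX = 739
741 + 739 = 1480

MCDLXXX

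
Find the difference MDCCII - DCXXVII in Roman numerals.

MDCCII = 1702
DCXXVII = 627
1702 - 627 = 1075

MLXXV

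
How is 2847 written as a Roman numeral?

Convert 2847 to Roman numerals:
  2847 contains 2×1000 (MM)
  847 contains 1×500 (D)
  347 contains 3×100 (CCC)
  47 contains 1×40 (XL)
  7 contains 1×5 (V)
  2 contains 2×1 (II)

MMDCCCXLVII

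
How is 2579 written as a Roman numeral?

Convert 2579 to Roman numerals:
  2579 contains 2×1000 (MM)
  579 contains 1×500 (D)
  79 contains 1×50 (L)
  29 contains 2×10 (XX)
  9 contains 1×9 (IX)

MMDLXXIX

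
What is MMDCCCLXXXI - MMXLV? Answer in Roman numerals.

MMDCCCLXXXI = 2881
MMXLV = 2045
2881 - 2045 = 836

DCCCXXXVI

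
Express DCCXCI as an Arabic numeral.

DCCXCI: D=500, C=100, C=100, XC=90, I=1
500 + 100 + 100 + 90 + 1 = 791

791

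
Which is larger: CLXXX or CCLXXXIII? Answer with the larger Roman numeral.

CLXXX = 180
CCLXXXIII = 283
283 is larger

CCLXXXIII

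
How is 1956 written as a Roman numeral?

Convert 1956 to Roman numerals:
  1956 contains 1×1000 (M)
  956 contains 1×900 (CM)
  56 contains 1×50 (L)
  6 contains 1×5 (V)
  1 contains 1×1 (I)

MCMLVI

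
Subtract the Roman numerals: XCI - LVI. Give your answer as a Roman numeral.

XCI = 91
LVI = 56
91 - 56 = 35

XXXV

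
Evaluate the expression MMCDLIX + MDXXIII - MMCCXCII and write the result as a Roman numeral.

MMCDLIX = 2459, MDXXIII = 1523, MMCCXCII = 2292
2459 + 1523 = 3982
3982 - 2292 = 1690

MDCXC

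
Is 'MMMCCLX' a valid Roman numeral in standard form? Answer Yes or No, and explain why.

'MMMCCLX': Check the rules: uses only the symbols I, V, X, L, C, D, M; no symbol is repeated more than three times in a row; V, L and D each appear at most once; no smaller symbol precedes a larger one (values never increase from left to right). Value: M (1000) + M (1000) + M (1000) + C (100) + C (100) + L (50) + X (10) = 3260. So it is a valid standard Roman numeral.

Yes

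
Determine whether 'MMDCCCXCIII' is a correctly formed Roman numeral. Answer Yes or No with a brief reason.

'MMDCCCXCIII': Check the rules: uses only the symbols I, V, X, L, C, D, M; no symbol is repeated more than three times in a row; V, L and D each appear at most once; the only place a smaller symbol precedes a larger one is the allowed subtractive pair XC, the symbol right after such a pair (if any) is smaller than the pair's first symbol, and otherwise the values never increase from left to right. Value: M (1000) + M (1000) + D (500) + C (100) + C (100) + C (100) + XC (90) + I (1) + I (1) + I (1) = 2893. So it is a valid standard Roman numeral.

Yes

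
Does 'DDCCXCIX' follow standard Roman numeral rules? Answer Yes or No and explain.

'DDCCXCIX': D should not appear more than once

No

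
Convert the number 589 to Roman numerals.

Convert 589 to Roman numerals:
  589 contains 1×500 (D)
  89 contains 1×50 (L)
  39 contains 3×10 (XXX)
  9 contains 1×9 (IX)

DLXXXIX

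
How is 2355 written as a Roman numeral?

Convert 2355 to Roman numerals:
  2355 contains 2×1000 (MM)
  355 contains 3×100 (CCC)
  55 contains 1×50 (L)
  5 contains 1×5 (V)

MMCCCLV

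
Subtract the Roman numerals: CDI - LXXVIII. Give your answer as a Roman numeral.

CDI = 401
LXXVIII = 78
401 - 78 = 323

CCCXXIII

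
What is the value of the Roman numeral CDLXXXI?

CDLXXXI: CD=400, L=50, X=10, X=10, X=10, I=1
400 + 50 + 10 + 10 + 10 + 1 = 481

481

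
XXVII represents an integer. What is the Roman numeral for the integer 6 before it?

XXVII = 27
27 - 6 = 21

XXI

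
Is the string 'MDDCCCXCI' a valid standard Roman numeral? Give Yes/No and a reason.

'MDDCCCXCI': D should not appear more than once

No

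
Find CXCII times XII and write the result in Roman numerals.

CXCII = 192
XII = 12
192 × 12 = 2304

MMCCCIV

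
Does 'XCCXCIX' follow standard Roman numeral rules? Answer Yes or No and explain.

'XCCXCIX': X (position 1) comes before the larger symbol C (position 3) without being directly in front of it as a subtractive pair; apart from IV, IX, XL, XC, CD and CM, symbols must go from largest to smallest

No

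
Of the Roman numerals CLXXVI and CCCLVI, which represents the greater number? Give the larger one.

CLXXVI = 176
CCCLVI = 356
356 is larger

CCCLVI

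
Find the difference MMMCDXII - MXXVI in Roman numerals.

MMMCDXII = 3412
MXXVI = 1026
3412 - 1026 = 2386

MMCCCLXXXVI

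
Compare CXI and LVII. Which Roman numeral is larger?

CXI = 111
LVII = 57
111 is larger

CXI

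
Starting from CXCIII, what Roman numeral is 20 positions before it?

CXCIII = 193
193 - 20 = 173

CLXXIII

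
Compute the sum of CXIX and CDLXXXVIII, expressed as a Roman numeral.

CXIX = 119
CDLXXXVIII = 488
119 + 488 = 607

DCVII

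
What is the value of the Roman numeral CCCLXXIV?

CCCLXXIV: C=100, C=100, C=100, L=50, X=10, X=10, IV=4
100 + 100 + 100 + 50 + 10 + 10 + 4 = 374

374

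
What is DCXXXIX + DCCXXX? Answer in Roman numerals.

DCXXXIX = 639
DCCXXX = 730
639 + 730 = 1369

MCCCLXIX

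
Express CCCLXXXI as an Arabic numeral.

CCCLXXXI: C=100, C=100, C=100, L=50, X=10, X=10, X=10, I=1
100 + 100 + 100 + 50 + 10 + 10 + 10 + 1 = 381

381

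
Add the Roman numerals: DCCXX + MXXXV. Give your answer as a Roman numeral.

DCCXX = 720
MXXXV = 1035
720 + 1035 = 1755

MDCCLV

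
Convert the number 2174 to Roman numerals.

Convert 2174 to Roman numerals:
  2174 contains 2×1000 (MM)
  174 contains 1×100 (C)
  74 contains 1×50 (L)
  24 contains 2×10 (XX)
  4 contains 1×4 (IV)

MMCLXXIV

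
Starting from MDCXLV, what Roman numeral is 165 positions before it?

MDCXLV = 1645
1645 - 165 = 1480

MCDLXXX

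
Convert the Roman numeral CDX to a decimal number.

CDX: CD=400, X=10
400 + 10 = 410

410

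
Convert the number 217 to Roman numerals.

Convert 217 to Roman numerals:
  217 contains 2×100 (CC)
  17 contains 1×10 (X)
  7 contains 1×5 (V)
  2 contains 2×1 (II)

CCXVII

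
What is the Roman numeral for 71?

Convert 71 to Roman numerals:
  71 contains 1×50 (L)
  21 contains 2×10 (XX)
  1 contains 1×1 (I)

LXXI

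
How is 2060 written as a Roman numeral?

Convert 2060 to Roman numerals:
  2060 contains 2×1000 (MM)
  60 contains 1×50 (L)
  10 contains 1×10 (X)

MMLX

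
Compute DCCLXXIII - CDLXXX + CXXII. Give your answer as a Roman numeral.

DCCLXXIII = 773, CDLXXX = 480, CXXII = 122
773 - 480 = 293
293 + 122 = 415

CDXV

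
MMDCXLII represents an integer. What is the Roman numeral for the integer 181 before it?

MMDCXLII = 2642
2642 - 181 = 2461

MMCDLXI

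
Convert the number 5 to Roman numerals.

Convert 5 to Roman numerals:
  5 contains 1×5 (V)

V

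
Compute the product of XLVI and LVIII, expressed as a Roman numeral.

XLVI = 46
LVIII = 58
46 × 58 = 2668

MMDCLXVIII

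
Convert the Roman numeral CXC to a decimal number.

CXC: C=100, XC=90
100 + 90 = 190

190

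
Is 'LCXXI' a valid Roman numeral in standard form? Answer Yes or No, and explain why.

'LCXXI': Invalid subtractive combination: LC

No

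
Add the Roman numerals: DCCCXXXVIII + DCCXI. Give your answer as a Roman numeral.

DCCCXXXVIII = 838
DCCXI = 711
838 + 711 = 1549

MDXLIX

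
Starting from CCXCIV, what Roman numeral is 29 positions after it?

CCXCIV = 294
294 + 29 = 323

CCCXXIII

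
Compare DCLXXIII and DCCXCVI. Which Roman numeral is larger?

DCLXXIII = 673
DCCXCVI = 796
796 is larger

DCCXCVI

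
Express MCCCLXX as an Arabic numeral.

MCCCLXX: M=1000, C=100, C=100, C=100, L=50, X=10, X=10
1000 + 100 + 100 + 100 + 50 + 10 + 10 = 1370

1370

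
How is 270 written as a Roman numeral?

Convert 270 to Roman numerals:
  270 contains 2×100 (CC)
  70 contains 1×50 (L)
  20 contains 2×10 (XX)

CCLXX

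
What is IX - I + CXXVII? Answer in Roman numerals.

IX = 9, I = 1, CXXVII = 127
9 - 1 = 8
8 + 127 = 135

CXXXV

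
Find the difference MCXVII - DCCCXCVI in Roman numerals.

MCXVII = 1117
DCCCXCVI = 896
1117 - 896 = 221

CCXXI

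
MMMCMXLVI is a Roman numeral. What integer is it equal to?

MMMCMXLVI: M=1000, M=1000, M=1000, CM=900, XL=40, V=5, I=1
1000 + 1000 + 1000 + 900 + 40 + 5 + 1 = 3946

3946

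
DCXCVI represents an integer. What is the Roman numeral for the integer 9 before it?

DCXCVI = 696
696 - 9 = 687

DCLXXXVII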